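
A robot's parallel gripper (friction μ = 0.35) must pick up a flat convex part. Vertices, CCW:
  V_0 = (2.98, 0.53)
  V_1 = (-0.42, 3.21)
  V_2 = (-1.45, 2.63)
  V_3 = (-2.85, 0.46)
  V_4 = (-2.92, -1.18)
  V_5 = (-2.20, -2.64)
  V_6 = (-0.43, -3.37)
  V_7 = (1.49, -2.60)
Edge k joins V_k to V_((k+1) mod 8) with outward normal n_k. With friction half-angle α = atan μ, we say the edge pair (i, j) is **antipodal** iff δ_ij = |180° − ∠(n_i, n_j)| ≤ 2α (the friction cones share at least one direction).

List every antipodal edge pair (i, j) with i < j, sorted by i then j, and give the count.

α = atan 0.35 = 19.29°;  2α = 38.58°
n_0 = (+0.6190, +0.7854)
n_1 = (-0.4907, +0.8713)
n_2 = (-0.8403, +0.5421)
n_3 = (-0.9991, +0.0426)
n_4 = (-0.8969, -0.4423)
n_5 = (-0.3813, -0.9245)
n_6 = (+0.3722, -0.9281)
n_7 = (+0.9029, -0.4298)
  (0,1): δ = 112.37°  ·
  (0,2): δ = 84.58°  ·
  (0,3): δ = 54.20°  ·
  (0,4): δ = 25.50°  ✓
  (0,5): δ = 15.83°  ✓
  (0,6): δ = 60.10°  ·
  (0,7): δ = 102.79°  ·
  (1,2): δ = 152.21°  ·
  (1,3): δ = 121.83°  ·
  (1,4): δ = 93.13°  ·
  (1,5): δ = 51.80°  ·
  (1,6): δ = 7.53°  ✓
  (1,7): δ = 35.16°  ✓
  (2,3): δ = 149.62°  ·
  (2,4): δ = 120.92°  ·
  (2,5): δ = 79.58°  ·
  (2,6): δ = 35.32°  ✓
  (2,7): δ = 7.37°  ✓
  (3,4): δ = 151.31°  ·
  (3,5): δ = 109.97°  ·
  (3,6): δ = 65.70°  ·
  (3,7): δ = 23.01°  ✓
  (4,5): δ = 138.66°  ·
  (4,6): δ = 94.40°  ·
  (4,7): δ = 51.71°  ·
  (5,6): δ = 135.73°  ·
  (5,7): δ = 93.04°  ·
  (6,7): δ = 137.31°  ·
antipodal pairs: 7

count = 7; pairs: (0,4), (0,5), (1,6), (1,7), (2,6), (2,7), (3,7)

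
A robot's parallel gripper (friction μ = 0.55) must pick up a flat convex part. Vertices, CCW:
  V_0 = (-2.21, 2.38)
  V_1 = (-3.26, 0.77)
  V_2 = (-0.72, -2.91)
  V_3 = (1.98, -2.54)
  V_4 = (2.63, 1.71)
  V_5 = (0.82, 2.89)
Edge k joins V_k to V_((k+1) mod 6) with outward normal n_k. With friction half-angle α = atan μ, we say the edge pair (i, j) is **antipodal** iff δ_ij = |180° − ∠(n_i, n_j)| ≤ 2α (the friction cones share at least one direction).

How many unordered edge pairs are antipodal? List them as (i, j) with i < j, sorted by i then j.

α = atan 0.55 = 28.81°;  2α = 57.62°
n_0 = (-0.8376, +0.5463)
n_1 = (-0.8230, -0.5680)
n_2 = (+0.1358, -0.9907)
n_3 = (+0.9885, -0.1512)
n_4 = (+0.5461, +0.8377)
n_5 = (-0.1660, +0.9861)
  (0,1): δ = 112.27°  ·
  (0,2): δ = 49.09°  ✓
  (0,3): δ = 24.42°  ✓
  (0,4): δ = 90.01°  ·
  (0,5): δ = 132.67°  ·
  (1,2): δ = 116.81°  ·
  (1,3): δ = 43.31°  ✓
  (1,4): δ = 22.28°  ✓
  (1,5): δ = 64.94°  ·
  (2,3): δ = 106.50°  ·
  (2,4): δ = 40.90°  ✓
  (2,5): δ = 1.75°  ✓
  (3,4): δ = 114.41°  ·
  (3,5): δ = 71.75°  ·
  (4,5): δ = 137.34°  ·
antipodal pairs: 6

count = 6; pairs: (0,2), (0,3), (1,3), (1,4), (2,4), (2,5)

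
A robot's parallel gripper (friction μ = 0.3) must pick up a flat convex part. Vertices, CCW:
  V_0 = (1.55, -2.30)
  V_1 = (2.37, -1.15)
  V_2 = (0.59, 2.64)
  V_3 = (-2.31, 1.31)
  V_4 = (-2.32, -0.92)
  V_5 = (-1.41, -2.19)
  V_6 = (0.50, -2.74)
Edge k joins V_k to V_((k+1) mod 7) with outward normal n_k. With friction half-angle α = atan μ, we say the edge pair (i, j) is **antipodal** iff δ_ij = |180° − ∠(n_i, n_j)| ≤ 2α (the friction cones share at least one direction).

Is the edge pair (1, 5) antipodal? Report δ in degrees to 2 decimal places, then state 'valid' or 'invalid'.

δ = 48.78°, invalid

α = atan 0.3 = 16.70°;  2α = 33.40°
edge 1: e_1 = (-1.78, +3.79);  n_1 = (+0.9051, +0.4251)
edge 5: e_5 = (+1.91, -0.55);  n_5 = (-0.2767, -0.9610)
∠(n_1, n_5) = 131.22°
δ = |180° − 131.22°| = 48.78°
48.78° > 2α = 33.40°  →  invalid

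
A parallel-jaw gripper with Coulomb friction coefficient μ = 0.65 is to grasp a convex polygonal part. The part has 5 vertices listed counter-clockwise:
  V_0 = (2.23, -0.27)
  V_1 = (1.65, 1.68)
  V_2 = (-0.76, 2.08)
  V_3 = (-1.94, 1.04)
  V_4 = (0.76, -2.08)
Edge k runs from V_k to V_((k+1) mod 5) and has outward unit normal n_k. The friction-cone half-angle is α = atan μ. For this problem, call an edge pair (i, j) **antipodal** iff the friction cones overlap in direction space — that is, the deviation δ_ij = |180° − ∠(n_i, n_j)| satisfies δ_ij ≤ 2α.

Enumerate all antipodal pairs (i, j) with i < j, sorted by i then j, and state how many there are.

count = 5; pairs: (0,2), (0,3), (1,3), (1,4), (2,4)

α = atan 0.65 = 33.02°;  2α = 66.05°
n_0 = (+0.9585, +0.2851)
n_1 = (+0.1637, +0.9865)
n_2 = (-0.6612, +0.7502)
n_3 = (-0.7562, -0.6544)
n_4 = (+0.7762, -0.6304)
  (0,1): δ = 115.99°  ·
  (0,2): δ = 65.17°  ✓
  (0,3): δ = 24.31°  ✓
  (0,4): δ = 124.35°  ·
  (1,2): δ = 129.18°  ·
  (1,3): δ = 39.70°  ✓
  (1,4): δ = 60.34°  ✓
  (2,3): δ = 90.52°  ·
  (2,4): δ = 9.53°  ✓
  (3,4): δ = 79.95°  ·
antipodal pairs: 5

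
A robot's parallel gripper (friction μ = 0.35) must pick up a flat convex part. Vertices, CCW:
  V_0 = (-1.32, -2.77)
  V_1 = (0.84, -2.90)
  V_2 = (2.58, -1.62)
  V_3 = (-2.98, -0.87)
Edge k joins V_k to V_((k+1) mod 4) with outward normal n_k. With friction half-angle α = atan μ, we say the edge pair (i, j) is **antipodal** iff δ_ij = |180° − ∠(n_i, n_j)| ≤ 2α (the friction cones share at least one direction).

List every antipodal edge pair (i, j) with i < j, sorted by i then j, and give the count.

count = 1; pairs: (0,2)

α = atan 0.35 = 19.29°;  2α = 38.58°
n_0 = (-0.0601, -0.9982)
n_1 = (+0.5926, -0.8055)
n_2 = (+0.1337, +0.9910)
n_3 = (-0.7531, -0.6579)
  (0,1): δ = 140.22°  ·
  (0,2): δ = 4.24°  ✓
  (0,3): δ = 134.59°  ·
  (1,2): δ = 44.02°  ·
  (1,3): δ = 94.80°  ·
  (2,3): δ = 41.17°  ·
antipodal pairs: 1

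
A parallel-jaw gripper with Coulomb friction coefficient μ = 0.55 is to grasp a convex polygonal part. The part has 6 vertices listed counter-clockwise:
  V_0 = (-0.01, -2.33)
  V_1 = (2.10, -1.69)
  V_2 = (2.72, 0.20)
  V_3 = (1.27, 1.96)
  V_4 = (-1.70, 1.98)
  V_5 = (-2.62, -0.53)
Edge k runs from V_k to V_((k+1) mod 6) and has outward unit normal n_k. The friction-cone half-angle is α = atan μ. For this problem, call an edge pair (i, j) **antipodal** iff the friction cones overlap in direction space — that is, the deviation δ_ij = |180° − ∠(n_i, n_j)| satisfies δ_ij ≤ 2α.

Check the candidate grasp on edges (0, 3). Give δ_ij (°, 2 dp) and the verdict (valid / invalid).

δ = 17.26°, valid

α = atan 0.55 = 28.81°;  2α = 57.62°
edge 0: e_0 = (+2.11, +0.64);  n_0 = (+0.2903, -0.9569)
edge 3: e_3 = (-2.97, +0.02);  n_3 = (+0.0067, +1.0000)
∠(n_0, n_3) = 162.74°
δ = |180° − 162.74°| = 17.26°
17.26° ≤ 2α = 57.62°  →  valid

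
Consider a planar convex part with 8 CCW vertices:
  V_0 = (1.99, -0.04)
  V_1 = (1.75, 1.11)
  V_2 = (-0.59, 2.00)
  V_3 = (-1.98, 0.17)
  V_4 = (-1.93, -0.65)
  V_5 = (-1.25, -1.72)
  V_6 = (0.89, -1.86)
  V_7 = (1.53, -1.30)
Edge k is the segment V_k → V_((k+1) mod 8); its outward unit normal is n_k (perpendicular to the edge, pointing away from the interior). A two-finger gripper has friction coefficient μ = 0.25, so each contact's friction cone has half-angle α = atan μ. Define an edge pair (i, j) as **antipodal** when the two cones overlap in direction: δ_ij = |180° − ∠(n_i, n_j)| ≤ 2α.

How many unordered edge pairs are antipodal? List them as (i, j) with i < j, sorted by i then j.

α = atan 0.25 = 14.04°;  2α = 28.07°
n_0 = (+0.9789, +0.2043)
n_1 = (+0.3555, +0.9347)
n_2 = (-0.7963, +0.6049)
n_3 = (-0.9981, -0.0609)
n_4 = (-0.8440, -0.5364)
n_5 = (-0.0653, -0.9979)
n_6 = (+0.6585, -0.7526)
n_7 = (+0.9394, -0.3429)
  (0,1): δ = 122.61°  ·
  (0,2): δ = 49.01°  ·
  (0,3): δ = 8.30°  ✓
  (0,4): δ = 20.65°  ✓
  (0,5): δ = 74.47°  ·
  (0,6): δ = 119.40°  ·
  (0,7): δ = 148.16°  ·
  (1,2): δ = 106.40°  ·
  (1,3): δ = 65.69°  ·
  (1,4): δ = 36.74°  ·
  (1,5): δ = 17.08°  ✓
  (1,6): δ = 62.01°  ·
  (1,7): δ = 90.77°  ·
  (2,3): δ = 139.29°  ·
  (2,4): δ = 110.34°  ·
  (2,5): δ = 56.52°  ·
  (2,6): δ = 11.60°  ✓
  (2,7): δ = 17.16°  ✓
  (3,4): δ = 151.05°  ·
  (3,5): δ = 97.23°  ·
  (3,6): δ = 52.30°  ·
  (3,7): δ = 23.55°  ✓
  (4,5): δ = 126.18°  ·
  (4,6): δ = 81.25°  ·
  (4,7): δ = 52.49°  ·
  (5,6): δ = 135.07°  ·
  (5,7): δ = 106.31°  ·
  (6,7): δ = 151.24°  ·
antipodal pairs: 6

count = 6; pairs: (0,3), (0,4), (1,5), (2,6), (2,7), (3,7)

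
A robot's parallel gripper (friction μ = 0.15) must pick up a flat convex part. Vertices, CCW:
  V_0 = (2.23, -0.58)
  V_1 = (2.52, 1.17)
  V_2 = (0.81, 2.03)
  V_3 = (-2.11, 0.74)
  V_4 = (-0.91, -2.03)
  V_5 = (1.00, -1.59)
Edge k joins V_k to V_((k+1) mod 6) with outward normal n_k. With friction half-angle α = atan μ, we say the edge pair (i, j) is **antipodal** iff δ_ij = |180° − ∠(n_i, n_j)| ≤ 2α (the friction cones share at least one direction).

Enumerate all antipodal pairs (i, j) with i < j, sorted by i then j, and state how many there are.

count = 2; pairs: (2,4), (2,5)

α = atan 0.15 = 8.53°;  2α = 17.06°
n_0 = (+0.9865, -0.1635)
n_1 = (+0.4493, +0.8934)
n_2 = (-0.4041, +0.9147)
n_3 = (-0.9176, -0.3975)
n_4 = (+0.2245, -0.9745)
n_5 = (+0.6346, -0.7728)
  (0,1): δ = 107.29°  ·
  (0,2): δ = 56.76°  ·
  (0,3): δ = 32.83°  ·
  (0,4): δ = 112.38°  ·
  (0,5): δ = 138.80°  ·
  (1,2): δ = 129.47°  ·
  (1,3): δ = 39.88°  ·
  (1,4): δ = 39.67°  ·
  (1,5): δ = 66.09°  ·
  (2,3): δ = 90.41°  ·
  (2,4): δ = 10.86°  ✓
  (2,5): δ = 15.56°  ✓
  (3,4): δ = 100.45°  ·
  (3,5): δ = 74.03°  ·
  (4,5): δ = 153.58°  ·
antipodal pairs: 2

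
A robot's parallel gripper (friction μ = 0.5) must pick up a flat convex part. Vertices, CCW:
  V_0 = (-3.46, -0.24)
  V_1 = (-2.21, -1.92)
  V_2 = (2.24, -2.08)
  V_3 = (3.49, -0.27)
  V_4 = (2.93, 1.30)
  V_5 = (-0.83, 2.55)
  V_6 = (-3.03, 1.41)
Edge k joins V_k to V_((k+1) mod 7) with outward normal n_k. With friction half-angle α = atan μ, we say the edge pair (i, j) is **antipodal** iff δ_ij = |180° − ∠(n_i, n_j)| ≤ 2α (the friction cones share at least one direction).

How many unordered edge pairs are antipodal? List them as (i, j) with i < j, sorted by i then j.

count = 7; pairs: (0,3), (0,4), (1,4), (1,5), (2,5), (2,6), (3,6)

α = atan 0.5 = 26.57°;  2α = 53.13°
n_0 = (-0.8023, -0.5969)
n_1 = (-0.0359, -0.9994)
n_2 = (+0.8228, -0.5683)
n_3 = (+0.9419, +0.3360)
n_4 = (+0.3155, +0.9489)
n_5 = (-0.4601, +0.8879)
n_6 = (-0.9677, +0.2522)
  (0,1): δ = 128.71°  ·
  (0,2): δ = 71.28°  ·
  (0,3): δ = 17.02°  ✓
  (0,4): δ = 34.96°  ✓
  (0,5): δ = 80.74°  ·
  (0,6): δ = 128.74°  ·
  (1,2): δ = 122.57°  ·
  (1,3): δ = 68.31°  ·
  (1,4): δ = 16.33°  ✓
  (1,5): δ = 29.45°  ✓
  (1,6): δ = 77.45°  ·
  (2,3): δ = 125.74°  ·
  (2,4): δ = 73.76°  ·
  (2,5): δ = 27.98°  ✓
  (2,6): δ = 20.02°  ✓
  (3,4): δ = 128.02°  ·
  (3,5): δ = 82.24°  ·
  (3,6): δ = 34.24°  ✓
  (4,5): δ = 134.22°  ·
  (4,6): δ = 86.22°  ·
  (5,6): δ = 132.00°  ·
antipodal pairs: 7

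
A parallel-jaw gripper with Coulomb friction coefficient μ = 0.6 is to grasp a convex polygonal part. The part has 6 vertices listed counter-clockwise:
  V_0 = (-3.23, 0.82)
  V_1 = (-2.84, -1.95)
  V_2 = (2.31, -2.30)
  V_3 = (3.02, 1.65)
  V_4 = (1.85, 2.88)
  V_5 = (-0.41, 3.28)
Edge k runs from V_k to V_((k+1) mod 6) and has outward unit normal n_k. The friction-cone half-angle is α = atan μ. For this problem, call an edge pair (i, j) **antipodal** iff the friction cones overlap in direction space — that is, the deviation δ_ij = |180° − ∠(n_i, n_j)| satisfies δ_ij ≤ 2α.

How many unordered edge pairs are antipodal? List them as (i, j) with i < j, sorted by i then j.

α = atan 0.6 = 30.96°;  2α = 61.93°
n_0 = (-0.9902, -0.1394)
n_1 = (-0.0678, -0.9977)
n_2 = (+0.9842, -0.1769)
n_3 = (+0.7246, +0.6892)
n_4 = (+0.1743, +0.9847)
n_5 = (-0.6574, +0.7536)
  (0,1): δ = 101.90°  ·
  (0,2): δ = 18.20°  ✓
  (0,3): δ = 35.55°  ✓
  (0,4): δ = 71.95°  ·
  (0,5): δ = 123.09°  ·
  (1,2): δ = 96.30°  ·
  (1,3): δ = 42.54°  ✓
  (1,4): δ = 6.15°  ✓
  (1,5): δ = 44.99°  ✓
  (2,3): δ = 126.24°  ·
  (2,4): δ = 89.85°  ·
  (2,5): δ = 38.71°  ✓
  (3,4): δ = 143.60°  ·
  (3,5): δ = 92.47°  ·
  (4,5): δ = 128.86°  ·
antipodal pairs: 6

count = 6; pairs: (0,2), (0,3), (1,3), (1,4), (1,5), (2,5)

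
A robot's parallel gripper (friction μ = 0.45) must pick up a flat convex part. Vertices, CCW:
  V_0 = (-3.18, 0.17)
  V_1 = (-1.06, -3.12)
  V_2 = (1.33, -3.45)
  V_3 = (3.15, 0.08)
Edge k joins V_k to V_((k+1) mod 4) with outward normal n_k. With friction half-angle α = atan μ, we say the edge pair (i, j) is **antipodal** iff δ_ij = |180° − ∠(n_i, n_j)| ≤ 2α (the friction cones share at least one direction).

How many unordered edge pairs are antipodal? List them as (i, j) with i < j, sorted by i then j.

count = 1; pairs: (1,3)

α = atan 0.45 = 24.23°;  2α = 48.46°
n_0 = (-0.8406, -0.5417)
n_1 = (-0.1368, -0.9906)
n_2 = (+0.8888, -0.4583)
n_3 = (+0.0142, +0.9999)
  (0,1): δ = 130.66°  ·
  (0,2): δ = 60.07°  ·
  (0,3): δ = 56.39°  ·
  (1,2): δ = 109.41°  ·
  (1,3): δ = 7.05°  ✓
  (2,3): δ = 63.54°  ·
antipodal pairs: 1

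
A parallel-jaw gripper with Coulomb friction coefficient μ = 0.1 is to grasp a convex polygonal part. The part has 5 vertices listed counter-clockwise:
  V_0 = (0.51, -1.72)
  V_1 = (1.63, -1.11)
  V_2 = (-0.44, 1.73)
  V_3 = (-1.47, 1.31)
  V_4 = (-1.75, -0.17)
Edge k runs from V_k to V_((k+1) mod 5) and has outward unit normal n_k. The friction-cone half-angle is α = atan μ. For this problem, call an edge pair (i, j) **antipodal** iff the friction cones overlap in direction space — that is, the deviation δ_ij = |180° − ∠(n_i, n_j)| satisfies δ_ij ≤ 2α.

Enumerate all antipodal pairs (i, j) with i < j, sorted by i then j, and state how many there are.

count = 1; pairs: (0,2)

α = atan 0.1 = 5.71°;  2α = 11.42°
n_0 = (+0.4783, -0.8782)
n_1 = (+0.8081, +0.5890)
n_2 = (-0.3776, +0.9260)
n_3 = (-0.9826, +0.1859)
n_4 = (-0.5656, -0.8247)
  (0,1): δ = 82.49°  ·
  (0,2): δ = 6.39°  ✓
  (0,3): δ = 50.71°  ·
  (0,4): δ = 116.98°  ·
  (1,2): δ = 103.90°  ·
  (1,3): δ = 46.80°  ·
  (1,4): δ = 19.47°  ·
  (2,3): δ = 122.90°  ·
  (2,4): δ = 56.63°  ·
  (3,4): δ = 113.73°  ·
antipodal pairs: 1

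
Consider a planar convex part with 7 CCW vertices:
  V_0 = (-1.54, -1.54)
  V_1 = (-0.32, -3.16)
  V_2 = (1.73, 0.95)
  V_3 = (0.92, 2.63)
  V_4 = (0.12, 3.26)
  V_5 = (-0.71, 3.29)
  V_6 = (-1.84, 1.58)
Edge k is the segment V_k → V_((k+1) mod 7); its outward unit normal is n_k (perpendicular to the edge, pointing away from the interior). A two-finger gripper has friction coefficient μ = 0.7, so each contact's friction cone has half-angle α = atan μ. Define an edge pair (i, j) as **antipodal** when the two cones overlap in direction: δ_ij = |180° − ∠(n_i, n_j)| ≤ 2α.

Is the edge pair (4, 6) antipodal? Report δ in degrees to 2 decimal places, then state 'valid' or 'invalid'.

δ = 82.44°, invalid

α = atan 0.7 = 34.99°;  2α = 69.98°
edge 4: e_4 = (-0.83, +0.03);  n_4 = (+0.0361, +0.9993)
edge 6: e_6 = (+0.30, -3.12);  n_6 = (-0.9954, -0.0957)
∠(n_4, n_6) = 97.56°
δ = |180° − 97.56°| = 82.44°
82.44° > 2α = 69.98°  →  invalid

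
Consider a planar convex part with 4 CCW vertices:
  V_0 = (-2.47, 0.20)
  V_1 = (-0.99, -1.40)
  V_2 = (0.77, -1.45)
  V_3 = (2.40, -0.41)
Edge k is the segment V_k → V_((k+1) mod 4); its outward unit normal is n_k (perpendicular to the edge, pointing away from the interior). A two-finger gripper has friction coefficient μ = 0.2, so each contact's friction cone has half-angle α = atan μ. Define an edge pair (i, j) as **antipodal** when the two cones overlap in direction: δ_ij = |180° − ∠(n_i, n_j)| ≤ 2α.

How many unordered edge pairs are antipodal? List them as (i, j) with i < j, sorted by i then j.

α = atan 0.2 = 11.31°;  2α = 22.62°
n_0 = (-0.7341, -0.6790)
n_1 = (-0.0284, -0.9996)
n_2 = (+0.5379, -0.8430)
n_3 = (+0.1243, +0.9922)
  (0,1): δ = 134.40°  ·
  (0,2): δ = 100.23°  ·
  (0,3): δ = 40.09°  ·
  (1,2): δ = 145.83°  ·
  (1,3): δ = 5.51°  ✓
  (2,3): δ = 39.68°  ·
antipodal pairs: 1

count = 1; pairs: (1,3)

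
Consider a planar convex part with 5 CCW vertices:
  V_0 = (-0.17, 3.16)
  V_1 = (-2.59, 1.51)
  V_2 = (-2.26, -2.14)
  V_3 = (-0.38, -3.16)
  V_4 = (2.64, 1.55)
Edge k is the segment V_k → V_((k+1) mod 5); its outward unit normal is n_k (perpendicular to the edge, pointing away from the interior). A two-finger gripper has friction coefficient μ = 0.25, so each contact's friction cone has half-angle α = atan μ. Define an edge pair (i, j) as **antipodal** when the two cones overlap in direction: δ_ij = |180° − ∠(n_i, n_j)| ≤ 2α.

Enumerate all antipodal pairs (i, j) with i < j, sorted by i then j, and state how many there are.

α = atan 0.25 = 14.04°;  2α = 28.07°
n_0 = (-0.5633, +0.8262)
n_1 = (-0.9959, -0.0900)
n_2 = (-0.4769, -0.8790)
n_3 = (+0.8418, -0.5398)
n_4 = (+0.4971, +0.8677)
  (0,1): δ = 119.12°  ·
  (0,2): δ = 62.77°  ·
  (0,3): δ = 23.05°  ✓
  (0,4): δ = 115.90°  ·
  (1,2): δ = 123.65°  ·
  (1,3): δ = 37.83°  ·
  (1,4): δ = 55.02°  ·
  (2,3): δ = 94.19°  ·
  (2,4): δ = 1.33°  ✓
  (3,4): δ = 87.14°  ·
antipodal pairs: 2

count = 2; pairs: (0,3), (2,4)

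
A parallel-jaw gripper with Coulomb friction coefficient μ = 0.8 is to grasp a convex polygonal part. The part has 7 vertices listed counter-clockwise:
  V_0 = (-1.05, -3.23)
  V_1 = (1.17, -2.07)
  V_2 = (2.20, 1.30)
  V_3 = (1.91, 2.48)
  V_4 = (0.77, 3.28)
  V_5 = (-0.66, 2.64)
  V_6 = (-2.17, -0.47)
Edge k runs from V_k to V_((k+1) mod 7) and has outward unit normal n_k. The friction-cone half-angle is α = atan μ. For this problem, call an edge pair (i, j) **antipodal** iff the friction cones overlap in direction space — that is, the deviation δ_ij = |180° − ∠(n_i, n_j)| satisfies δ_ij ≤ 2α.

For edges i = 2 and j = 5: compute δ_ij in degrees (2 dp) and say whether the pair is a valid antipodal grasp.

α = atan 0.8 = 38.66°;  2α = 77.32°
edge 2: e_2 = (-0.29, +1.18);  n_2 = (+0.9711, +0.2387)
edge 5: e_5 = (-1.51, -3.11);  n_5 = (-0.8996, +0.4368)
∠(n_2, n_5) = 140.29°
δ = |180° − 140.29°| = 39.71°
39.71° ≤ 2α = 77.32°  →  valid

δ = 39.71°, valid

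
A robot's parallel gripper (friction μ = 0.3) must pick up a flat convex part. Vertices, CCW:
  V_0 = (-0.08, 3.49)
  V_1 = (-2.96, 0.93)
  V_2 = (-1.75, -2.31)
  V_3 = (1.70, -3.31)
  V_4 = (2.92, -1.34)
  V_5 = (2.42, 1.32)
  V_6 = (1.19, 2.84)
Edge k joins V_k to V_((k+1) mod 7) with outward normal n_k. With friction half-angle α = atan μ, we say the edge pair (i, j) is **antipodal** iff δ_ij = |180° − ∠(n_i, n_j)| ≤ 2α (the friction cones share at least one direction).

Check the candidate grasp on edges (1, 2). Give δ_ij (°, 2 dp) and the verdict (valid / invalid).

α = atan 0.3 = 16.70°;  2α = 33.40°
edge 1: e_1 = (+1.21, -3.24);  n_1 = (-0.9368, -0.3499)
edge 2: e_2 = (+3.45, -1.00);  n_2 = (-0.2784, -0.9605)
∠(n_1, n_2) = 53.36°
δ = |180° − 53.36°| = 126.64°
126.64° > 2α = 33.40°  →  invalid

δ = 126.64°, invalid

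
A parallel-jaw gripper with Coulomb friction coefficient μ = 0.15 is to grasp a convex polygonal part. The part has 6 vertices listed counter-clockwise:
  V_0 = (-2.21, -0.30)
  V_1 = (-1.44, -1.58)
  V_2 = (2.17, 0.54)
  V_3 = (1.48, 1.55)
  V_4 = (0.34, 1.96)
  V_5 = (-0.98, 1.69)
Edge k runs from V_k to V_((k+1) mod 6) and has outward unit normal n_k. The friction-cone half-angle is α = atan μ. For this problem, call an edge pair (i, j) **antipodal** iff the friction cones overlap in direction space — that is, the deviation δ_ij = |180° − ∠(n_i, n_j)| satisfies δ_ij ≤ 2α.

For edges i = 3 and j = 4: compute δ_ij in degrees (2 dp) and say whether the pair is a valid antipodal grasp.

α = atan 0.15 = 8.53°;  2α = 17.06°
edge 3: e_3 = (-1.14, +0.41);  n_3 = (+0.3384, +0.9410)
edge 4: e_4 = (-1.32, -0.27);  n_4 = (-0.2004, +0.9797)
∠(n_3, n_4) = 31.34°
δ = |180° − 31.34°| = 148.66°
148.66° > 2α = 17.06°  →  invalid

δ = 148.66°, invalid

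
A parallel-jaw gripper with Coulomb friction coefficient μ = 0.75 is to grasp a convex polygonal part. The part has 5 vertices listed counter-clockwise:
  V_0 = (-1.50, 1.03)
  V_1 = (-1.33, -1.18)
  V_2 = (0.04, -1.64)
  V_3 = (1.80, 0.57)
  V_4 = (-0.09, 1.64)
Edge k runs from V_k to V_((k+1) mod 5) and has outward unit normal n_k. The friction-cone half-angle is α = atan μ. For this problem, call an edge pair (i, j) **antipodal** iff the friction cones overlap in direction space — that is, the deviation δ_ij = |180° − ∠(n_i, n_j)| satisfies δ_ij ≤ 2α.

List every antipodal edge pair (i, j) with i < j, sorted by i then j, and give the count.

α = atan 0.75 = 36.87°;  2α = 73.74°
n_0 = (-0.9971, -0.0767)
n_1 = (-0.3183, -0.9480)
n_2 = (+0.7822, -0.6230)
n_3 = (+0.4927, +0.8702)
n_4 = (-0.3971, +0.9178)
  (0,1): δ = 112.96°  ·
  (0,2): δ = 42.93°  ✓
  (0,3): δ = 56.09°  ✓
  (0,4): δ = 109.00°  ·
  (1,2): δ = 109.97°  ·
  (1,3): δ = 10.96°  ✓
  (1,4): δ = 41.95°  ✓
  (2,3): δ = 80.98°  ·
  (2,4): δ = 28.07°  ✓
  (3,4): δ = 127.09°  ·
antipodal pairs: 5

count = 5; pairs: (0,2), (0,3), (1,3), (1,4), (2,4)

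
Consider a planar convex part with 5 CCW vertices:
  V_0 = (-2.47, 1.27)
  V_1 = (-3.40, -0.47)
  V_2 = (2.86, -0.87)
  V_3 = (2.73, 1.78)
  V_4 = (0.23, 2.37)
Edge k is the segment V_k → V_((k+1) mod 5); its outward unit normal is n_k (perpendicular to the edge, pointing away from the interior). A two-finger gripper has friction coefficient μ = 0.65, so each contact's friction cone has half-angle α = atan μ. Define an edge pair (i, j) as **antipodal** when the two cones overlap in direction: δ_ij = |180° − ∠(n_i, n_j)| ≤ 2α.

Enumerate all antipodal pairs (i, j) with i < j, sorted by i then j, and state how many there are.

count = 4; pairs: (0,1), (0,2), (1,3), (1,4)

α = atan 0.65 = 33.02°;  2α = 66.05°
n_0 = (-0.8819, +0.4714)
n_1 = (-0.0638, -0.9980)
n_2 = (+0.9988, +0.0490)
n_3 = (+0.2297, +0.9733)
n_4 = (-0.3773, +0.9261)
  (0,1): δ = 65.53°  ✓
  (0,2): δ = 30.93°  ✓
  (0,3): δ = 104.84°  ·
  (0,4): δ = 140.29°  ·
  (1,2): δ = 83.54°  ·
  (1,3): δ = 9.62°  ✓
  (1,4): δ = 25.82°  ✓
  (2,3): δ = 106.09°  ·
  (2,4): δ = 70.64°  ·
  (3,4): δ = 144.55°  ·
antipodal pairs: 4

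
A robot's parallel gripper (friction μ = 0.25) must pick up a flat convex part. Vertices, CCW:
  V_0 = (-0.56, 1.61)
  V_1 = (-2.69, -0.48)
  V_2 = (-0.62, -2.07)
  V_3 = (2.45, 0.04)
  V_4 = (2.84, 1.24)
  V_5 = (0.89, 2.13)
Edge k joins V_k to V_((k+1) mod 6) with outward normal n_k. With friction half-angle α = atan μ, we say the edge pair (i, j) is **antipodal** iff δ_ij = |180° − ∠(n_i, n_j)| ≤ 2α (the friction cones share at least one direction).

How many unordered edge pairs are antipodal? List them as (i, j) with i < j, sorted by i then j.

α = atan 0.25 = 14.04°;  2α = 28.07°
n_0 = (-0.7004, +0.7138)
n_1 = (-0.6092, -0.7931)
n_2 = (+0.5664, -0.8241)
n_3 = (+0.9510, -0.3091)
n_4 = (+0.4152, +0.9097)
n_5 = (-0.3376, +0.9413)
  (0,1): δ = 81.99°  ·
  (0,2): δ = 9.96°  ✓
  (0,3): δ = 27.54°  ✓
  (0,4): δ = 111.01°  ·
  (0,5): δ = 155.27°  ·
  (1,2): δ = 107.97°  ·
  (1,3): δ = 70.48°  ·
  (1,4): δ = 13.00°  ✓
  (1,5): δ = 57.26°  ·
  (2,3): δ = 142.50°  ·
  (2,4): δ = 59.03°  ·
  (2,5): δ = 14.77°  ✓
  (3,4): δ = 96.53°  ·
  (3,5): δ = 52.27°  ·
  (4,5): δ = 135.74°  ·
antipodal pairs: 4

count = 4; pairs: (0,2), (0,3), (1,4), (2,5)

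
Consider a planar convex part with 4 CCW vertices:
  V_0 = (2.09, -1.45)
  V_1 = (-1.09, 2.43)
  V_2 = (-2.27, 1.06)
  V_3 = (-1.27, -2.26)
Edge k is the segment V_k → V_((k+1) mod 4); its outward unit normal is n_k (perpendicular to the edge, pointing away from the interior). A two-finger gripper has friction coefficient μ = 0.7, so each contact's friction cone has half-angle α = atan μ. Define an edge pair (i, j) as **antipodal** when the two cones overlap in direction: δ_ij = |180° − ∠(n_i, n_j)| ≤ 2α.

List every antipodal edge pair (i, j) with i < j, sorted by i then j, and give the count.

α = atan 0.7 = 34.99°;  2α = 69.98°
n_0 = (+0.7734, +0.6339)
n_1 = (-0.7577, +0.6526)
n_2 = (-0.9575, -0.2884)
n_3 = (+0.2344, -0.9722)
  (0,1): δ = 80.08°  ·
  (0,2): δ = 22.58°  ✓
  (0,3): δ = 64.22°  ✓
  (1,2): δ = 122.50°  ·
  (1,3): δ = 35.71°  ✓
  (2,3): δ = 93.21°  ·
antipodal pairs: 3

count = 3; pairs: (0,2), (0,3), (1,3)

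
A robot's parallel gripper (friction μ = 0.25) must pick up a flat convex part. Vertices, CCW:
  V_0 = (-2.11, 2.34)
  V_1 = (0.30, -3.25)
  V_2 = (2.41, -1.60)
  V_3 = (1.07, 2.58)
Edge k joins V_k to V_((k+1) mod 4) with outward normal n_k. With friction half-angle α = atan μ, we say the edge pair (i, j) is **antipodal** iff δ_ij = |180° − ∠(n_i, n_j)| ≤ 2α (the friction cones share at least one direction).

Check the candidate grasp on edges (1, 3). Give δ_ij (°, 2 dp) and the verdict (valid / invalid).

α = atan 0.25 = 14.04°;  2α = 28.07°
edge 1: e_1 = (+2.11, +1.65);  n_1 = (+0.6160, -0.7877)
edge 3: e_3 = (-3.18, -0.24);  n_3 = (-0.0753, +0.9972)
∠(n_1, n_3) = 146.29°
δ = |180° − 146.29°| = 33.71°
33.71° > 2α = 28.07°  →  invalid

δ = 33.71°, invalid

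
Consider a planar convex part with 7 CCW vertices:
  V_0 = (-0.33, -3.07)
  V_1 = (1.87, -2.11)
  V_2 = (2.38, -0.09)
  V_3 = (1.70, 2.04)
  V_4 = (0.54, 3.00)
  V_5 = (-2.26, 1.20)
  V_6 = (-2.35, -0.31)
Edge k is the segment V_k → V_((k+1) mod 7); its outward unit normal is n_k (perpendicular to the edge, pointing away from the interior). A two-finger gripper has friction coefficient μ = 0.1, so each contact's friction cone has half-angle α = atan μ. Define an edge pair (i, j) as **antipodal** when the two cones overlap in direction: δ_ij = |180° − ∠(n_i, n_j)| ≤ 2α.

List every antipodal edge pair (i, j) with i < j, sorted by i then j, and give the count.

count = 2; pairs: (0,4), (1,5)

α = atan 0.1 = 5.71°;  2α = 11.42°
n_0 = (+0.3999, -0.9165)
n_1 = (+0.9696, -0.2448)
n_2 = (+0.9526, +0.3041)
n_3 = (+0.6376, +0.7704)
n_4 = (-0.5408, +0.8412)
n_5 = (-0.9982, +0.0595)
n_6 = (-0.8070, -0.5906)
  (0,1): δ = 127.74°  ·
  (0,2): δ = 95.87°  ·
  (0,3): δ = 63.19°  ·
  (0,4): δ = 9.16°  ✓
  (0,5): δ = 63.01°  ·
  (0,6): δ = 102.63°  ·
  (1,2): δ = 148.12°  ·
  (1,3): δ = 115.44°  ·
  (1,4): δ = 43.10°  ·
  (1,5): δ = 10.76°  ✓
  (1,6): δ = 50.37°  ·
  (2,3): δ = 147.32°  ·
  (2,4): δ = 74.97°  ·
  (2,5): δ = 21.12°  ·
  (2,6): δ = 18.49°  ·
  (3,4): δ = 107.65°  ·
  (3,5): δ = 53.80°  ·
  (3,6): δ = 14.19°  ·
  (4,5): δ = 126.15°  ·
  (4,6): δ = 86.54°  ·
  (5,6): δ = 140.39°  ·
antipodal pairs: 2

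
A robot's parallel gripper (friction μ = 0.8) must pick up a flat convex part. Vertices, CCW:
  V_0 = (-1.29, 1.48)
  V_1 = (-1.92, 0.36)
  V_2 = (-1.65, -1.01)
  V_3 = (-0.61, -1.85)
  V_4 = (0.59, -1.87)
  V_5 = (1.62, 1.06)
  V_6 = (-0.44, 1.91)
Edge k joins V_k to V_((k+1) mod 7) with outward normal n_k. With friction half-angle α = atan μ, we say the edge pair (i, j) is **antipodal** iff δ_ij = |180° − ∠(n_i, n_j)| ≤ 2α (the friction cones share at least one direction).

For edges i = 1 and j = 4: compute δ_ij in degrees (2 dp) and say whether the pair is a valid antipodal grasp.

α = atan 0.8 = 38.66°;  2α = 77.32°
edge 1: e_1 = (+0.27, -1.37);  n_1 = (-0.9811, -0.1934)
edge 4: e_4 = (+1.03, +2.93);  n_4 = (+0.9434, -0.3316)
∠(n_1, n_4) = 149.48°
δ = |180° − 149.48°| = 30.52°
30.52° ≤ 2α = 77.32°  →  valid

δ = 30.52°, valid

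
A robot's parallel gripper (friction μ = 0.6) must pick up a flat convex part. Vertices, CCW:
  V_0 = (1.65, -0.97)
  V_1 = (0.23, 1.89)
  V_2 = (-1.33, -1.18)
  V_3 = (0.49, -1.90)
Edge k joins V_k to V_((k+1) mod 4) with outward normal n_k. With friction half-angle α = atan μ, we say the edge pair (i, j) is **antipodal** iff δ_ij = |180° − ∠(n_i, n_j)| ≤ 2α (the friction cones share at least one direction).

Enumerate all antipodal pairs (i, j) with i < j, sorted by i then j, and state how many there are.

count = 3; pairs: (0,1), (0,2), (1,3)

α = atan 0.6 = 30.96°;  2α = 61.93°
n_0 = (+0.8957, +0.4447)
n_1 = (-0.8915, +0.4530)
n_2 = (-0.3679, -0.9299)
n_3 = (+0.6255, -0.7802)
  (0,1): δ = 53.34°  ✓
  (0,2): δ = 42.01°  ✓
  (0,3): δ = 102.32°  ·
  (1,2): δ = 84.65°  ·
  (1,3): δ = 24.34°  ✓
  (2,3): δ = 119.70°  ·
antipodal pairs: 3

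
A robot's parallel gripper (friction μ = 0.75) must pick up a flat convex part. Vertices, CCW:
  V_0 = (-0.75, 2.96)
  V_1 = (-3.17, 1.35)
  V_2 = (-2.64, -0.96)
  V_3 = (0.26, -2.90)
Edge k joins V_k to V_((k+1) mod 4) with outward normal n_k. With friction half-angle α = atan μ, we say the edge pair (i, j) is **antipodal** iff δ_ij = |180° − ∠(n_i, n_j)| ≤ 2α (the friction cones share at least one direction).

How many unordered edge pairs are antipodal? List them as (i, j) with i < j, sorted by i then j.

α = atan 0.75 = 36.87°;  2α = 73.74°
n_0 = (-0.5539, +0.8326)
n_1 = (-0.9747, -0.2236)
n_2 = (-0.5560, -0.8312)
n_3 = (+0.9855, +0.1699)
  (0,1): δ = 110.71°  ·
  (0,2): δ = 67.42°  ✓
  (0,3): δ = 66.14°  ✓
  (1,2): δ = 136.70°  ·
  (1,3): δ = 3.14°  ✓
  (2,3): δ = 46.44°  ✓
antipodal pairs: 4

count = 4; pairs: (0,2), (0,3), (1,3), (2,3)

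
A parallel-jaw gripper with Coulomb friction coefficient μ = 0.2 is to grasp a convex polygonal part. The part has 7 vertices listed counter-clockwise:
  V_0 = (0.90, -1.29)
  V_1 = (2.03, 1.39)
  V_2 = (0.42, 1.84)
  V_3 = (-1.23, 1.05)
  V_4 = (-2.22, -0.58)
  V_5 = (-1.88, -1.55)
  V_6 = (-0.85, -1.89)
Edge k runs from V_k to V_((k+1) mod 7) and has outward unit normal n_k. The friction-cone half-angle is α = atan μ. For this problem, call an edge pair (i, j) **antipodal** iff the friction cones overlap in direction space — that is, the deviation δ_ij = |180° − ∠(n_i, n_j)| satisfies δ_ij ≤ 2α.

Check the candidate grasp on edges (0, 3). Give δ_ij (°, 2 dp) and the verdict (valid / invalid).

α = atan 0.2 = 11.31°;  2α = 22.62°
edge 0: e_0 = (+1.13, +2.68);  n_0 = (+0.9214, -0.3885)
edge 3: e_3 = (-0.99, -1.63);  n_3 = (-0.8547, +0.5191)
∠(n_0, n_3) = 171.59°
δ = |180° − 171.59°| = 8.41°
8.41° ≤ 2α = 22.62°  →  valid

δ = 8.41°, valid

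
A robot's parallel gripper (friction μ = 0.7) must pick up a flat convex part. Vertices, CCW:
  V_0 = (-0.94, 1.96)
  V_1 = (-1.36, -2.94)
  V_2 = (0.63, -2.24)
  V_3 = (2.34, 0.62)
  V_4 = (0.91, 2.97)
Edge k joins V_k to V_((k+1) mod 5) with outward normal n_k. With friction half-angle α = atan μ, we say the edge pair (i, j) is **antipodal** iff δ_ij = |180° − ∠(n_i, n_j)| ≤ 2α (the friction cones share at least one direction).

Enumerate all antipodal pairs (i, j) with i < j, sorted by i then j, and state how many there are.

count = 5; pairs: (0,1), (0,2), (0,3), (1,4), (2,4)

α = atan 0.7 = 34.99°;  2α = 69.98°
n_0 = (-0.9963, +0.0854)
n_1 = (+0.3318, -0.9433)
n_2 = (+0.8583, -0.5132)
n_3 = (+0.8543, +0.5198)
n_4 = (-0.4792, +0.8777)
  (0,1): δ = 65.72°  ✓
  (0,2): δ = 25.98°  ✓
  (0,3): δ = 36.22°  ✓
  (0,4): δ = 123.53°  ·
  (1,2): δ = 140.26°  ·
  (1,3): δ = 78.06°  ·
  (1,4): δ = 9.25°  ✓
  (2,3): δ = 117.80°  ·
  (2,4): δ = 30.49°  ✓
  (3,4): δ = 92.69°  ·
antipodal pairs: 5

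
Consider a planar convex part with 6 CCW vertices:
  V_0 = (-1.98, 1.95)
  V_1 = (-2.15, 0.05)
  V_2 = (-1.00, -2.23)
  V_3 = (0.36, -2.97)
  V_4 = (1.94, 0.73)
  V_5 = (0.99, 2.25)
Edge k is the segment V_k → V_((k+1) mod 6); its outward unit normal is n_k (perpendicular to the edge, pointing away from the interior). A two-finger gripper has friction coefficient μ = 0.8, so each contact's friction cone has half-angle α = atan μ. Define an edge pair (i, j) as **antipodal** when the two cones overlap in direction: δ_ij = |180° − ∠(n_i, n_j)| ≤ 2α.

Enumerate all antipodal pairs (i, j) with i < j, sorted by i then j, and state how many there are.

α = atan 0.8 = 38.66°;  2α = 77.32°
n_0 = (-0.9960, +0.0891)
n_1 = (-0.8929, -0.4503)
n_2 = (-0.4779, -0.8784)
n_3 = (+0.9197, -0.3927)
n_4 = (+0.8480, +0.5300)
n_5 = (-0.1005, +0.9949)
  (0,1): δ = 148.12°  ·
  (0,2): δ = 113.44°  ·
  (0,3): δ = 18.01°  ✓
  (0,4): δ = 37.12°  ✓
  (0,5): δ = 100.88°  ·
  (1,2): δ = 145.32°  ·
  (1,3): δ = 49.89°  ✓
  (1,4): δ = 5.24°  ✓
  (1,5): δ = 69.00°  ✓
  (2,3): δ = 84.57°  ·
  (2,4): δ = 29.44°  ✓
  (2,5): δ = 34.32°  ✓
  (3,4): δ = 124.87°  ·
  (3,5): δ = 61.11°  ✓
  (4,5): δ = 116.24°  ·
antipodal pairs: 8

count = 8; pairs: (0,3), (0,4), (1,3), (1,4), (1,5), (2,4), (2,5), (3,5)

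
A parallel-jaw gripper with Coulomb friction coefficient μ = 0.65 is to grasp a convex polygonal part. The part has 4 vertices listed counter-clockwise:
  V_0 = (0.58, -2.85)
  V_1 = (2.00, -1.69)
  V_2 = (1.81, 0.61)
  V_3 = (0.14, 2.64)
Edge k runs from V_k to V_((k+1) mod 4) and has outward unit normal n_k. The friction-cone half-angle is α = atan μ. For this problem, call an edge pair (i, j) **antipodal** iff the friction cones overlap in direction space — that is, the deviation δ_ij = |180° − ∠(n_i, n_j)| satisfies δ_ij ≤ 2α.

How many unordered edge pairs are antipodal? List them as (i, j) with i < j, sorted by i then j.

count = 3; pairs: (0,3), (1,3), (2,3)

α = atan 0.65 = 33.02°;  2α = 66.05°
n_0 = (+0.6326, -0.7744)
n_1 = (+0.9966, +0.0823)
n_2 = (+0.7723, +0.6353)
n_3 = (-0.9968, -0.0799)
  (0,1): δ = 124.52°  ·
  (0,2): δ = 89.80°  ·
  (0,3): δ = 55.34°  ✓
  (1,2): δ = 145.28°  ·
  (1,3): δ = 0.14°  ✓
  (2,3): δ = 34.86°  ✓
antipodal pairs: 3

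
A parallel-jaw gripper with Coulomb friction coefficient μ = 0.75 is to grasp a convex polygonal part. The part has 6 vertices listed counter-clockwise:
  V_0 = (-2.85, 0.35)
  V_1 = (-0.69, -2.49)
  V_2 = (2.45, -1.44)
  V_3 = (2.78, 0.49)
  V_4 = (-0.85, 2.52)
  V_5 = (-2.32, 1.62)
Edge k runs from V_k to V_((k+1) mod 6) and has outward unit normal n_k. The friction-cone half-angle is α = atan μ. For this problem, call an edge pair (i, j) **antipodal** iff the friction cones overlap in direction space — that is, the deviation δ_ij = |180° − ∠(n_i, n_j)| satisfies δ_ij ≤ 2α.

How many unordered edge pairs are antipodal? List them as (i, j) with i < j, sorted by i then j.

α = atan 0.75 = 36.87°;  2α = 73.74°
n_0 = (-0.7959, -0.6054)
n_1 = (+0.3171, -0.9484)
n_2 = (+0.9857, -0.1685)
n_3 = (+0.4881, +0.8728)
n_4 = (-0.5222, +0.8529)
n_5 = (-0.9229, +0.3851)
  (0,1): δ = 108.77°  ·
  (0,2): δ = 46.96°  ✓
  (0,3): δ = 23.53°  ✓
  (0,4): δ = 84.22°  ·
  (0,5): δ = 120.09°  ·
  (1,2): δ = 118.19°  ·
  (1,3): δ = 47.70°  ✓
  (1,4): δ = 12.99°  ✓
  (1,5): δ = 48.86°  ✓
  (2,3): δ = 109.51°  ·
  (2,4): δ = 48.82°  ✓
  (2,5): δ = 12.95°  ✓
  (3,4): δ = 119.31°  ·
  (3,5): δ = 83.44°  ·
  (4,5): δ = 144.13°  ·
antipodal pairs: 7

count = 7; pairs: (0,2), (0,3), (1,3), (1,4), (1,5), (2,4), (2,5)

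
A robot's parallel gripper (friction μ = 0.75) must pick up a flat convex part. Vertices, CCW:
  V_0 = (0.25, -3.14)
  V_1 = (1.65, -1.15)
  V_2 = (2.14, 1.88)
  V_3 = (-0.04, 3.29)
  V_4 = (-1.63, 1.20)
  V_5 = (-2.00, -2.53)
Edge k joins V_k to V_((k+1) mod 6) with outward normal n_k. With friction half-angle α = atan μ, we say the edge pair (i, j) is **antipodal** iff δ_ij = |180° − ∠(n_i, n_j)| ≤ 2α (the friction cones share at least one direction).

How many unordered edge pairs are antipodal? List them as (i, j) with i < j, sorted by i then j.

count = 7; pairs: (0,3), (0,4), (1,3), (1,4), (2,4), (2,5), (3,5)

α = atan 0.75 = 36.87°;  2α = 73.74°
n_0 = (+0.8179, -0.5754)
n_1 = (+0.9872, -0.1596)
n_2 = (+0.5431, +0.8397)
n_3 = (-0.7959, +0.6055)
n_4 = (-0.9951, +0.0987)
n_5 = (-0.2617, -0.9652)
  (0,1): δ = 154.06°  ·
  (0,2): δ = 87.77°  ·
  (0,3): δ = 2.14°  ✓
  (0,4): δ = 29.46°  ✓
  (0,5): δ = 109.96°  ·
  (1,2): δ = 113.71°  ·
  (1,3): δ = 28.08°  ✓
  (1,4): δ = 3.52°  ✓
  (1,5): δ = 84.02°  ·
  (2,3): δ = 94.37°  ·
  (2,4): δ = 62.77°  ✓
  (2,5): δ = 17.73°  ✓
  (3,4): δ = 148.40°  ·
  (3,5): δ = 67.91°  ✓
  (4,5): δ = 99.50°  ·
antipodal pairs: 7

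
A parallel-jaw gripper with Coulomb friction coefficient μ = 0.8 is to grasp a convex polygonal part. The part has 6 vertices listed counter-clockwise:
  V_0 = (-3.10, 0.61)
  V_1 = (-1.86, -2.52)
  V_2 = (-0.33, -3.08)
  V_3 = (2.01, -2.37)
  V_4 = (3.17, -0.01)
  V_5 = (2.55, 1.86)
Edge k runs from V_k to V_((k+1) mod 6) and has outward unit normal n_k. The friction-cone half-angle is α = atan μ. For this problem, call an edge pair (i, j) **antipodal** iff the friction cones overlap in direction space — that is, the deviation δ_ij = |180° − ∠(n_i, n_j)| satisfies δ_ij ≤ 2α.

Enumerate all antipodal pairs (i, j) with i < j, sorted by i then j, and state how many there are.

count = 6; pairs: (0,3), (0,4), (1,4), (1,5), (2,5), (3,5)

α = atan 0.8 = 38.66°;  2α = 77.32°
n_0 = (-0.9297, -0.3683)
n_1 = (-0.3437, -0.9391)
n_2 = (+0.2903, -0.9569)
n_3 = (+0.8974, -0.4411)
n_4 = (+0.9492, +0.3147)
n_5 = (-0.2160, +0.9764)
  (0,1): δ = 131.72°  ·
  (0,2): δ = 94.73°  ·
  (0,3): δ = 47.79°  ✓
  (0,4): δ = 3.27°  ✓
  (0,5): δ = 80.86°  ·
  (1,2): δ = 143.02°  ·
  (1,3): δ = 96.07°  ·
  (1,4): δ = 51.55°  ✓
  (1,5): δ = 32.58°  ✓
  (2,3): δ = 133.05°  ·
  (2,4): δ = 88.54°  ·
  (2,5): δ = 4.40°  ✓
  (3,4): δ = 135.48°  ·
  (3,5): δ = 51.35°  ✓
  (4,5): δ = 95.87°  ·
antipodal pairs: 6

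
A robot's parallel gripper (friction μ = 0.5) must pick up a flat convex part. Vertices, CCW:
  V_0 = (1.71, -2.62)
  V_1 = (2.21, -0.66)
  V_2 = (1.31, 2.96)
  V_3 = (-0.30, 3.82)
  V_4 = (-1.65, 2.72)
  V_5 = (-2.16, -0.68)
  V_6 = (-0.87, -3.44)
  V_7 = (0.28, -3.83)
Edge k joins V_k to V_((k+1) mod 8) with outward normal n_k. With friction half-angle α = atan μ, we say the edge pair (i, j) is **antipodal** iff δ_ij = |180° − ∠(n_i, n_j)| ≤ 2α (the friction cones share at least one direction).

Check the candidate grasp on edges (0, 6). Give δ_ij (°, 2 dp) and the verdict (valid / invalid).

δ = 85.58°, invalid

α = atan 0.5 = 26.57°;  2α = 53.13°
edge 0: e_0 = (+0.50, +1.96);  n_0 = (+0.9690, -0.2472)
edge 6: e_6 = (+1.15, -0.39);  n_6 = (-0.3212, -0.9470)
∠(n_0, n_6) = 94.42°
δ = |180° − 94.42°| = 85.58°
85.58° > 2α = 53.13°  →  invalid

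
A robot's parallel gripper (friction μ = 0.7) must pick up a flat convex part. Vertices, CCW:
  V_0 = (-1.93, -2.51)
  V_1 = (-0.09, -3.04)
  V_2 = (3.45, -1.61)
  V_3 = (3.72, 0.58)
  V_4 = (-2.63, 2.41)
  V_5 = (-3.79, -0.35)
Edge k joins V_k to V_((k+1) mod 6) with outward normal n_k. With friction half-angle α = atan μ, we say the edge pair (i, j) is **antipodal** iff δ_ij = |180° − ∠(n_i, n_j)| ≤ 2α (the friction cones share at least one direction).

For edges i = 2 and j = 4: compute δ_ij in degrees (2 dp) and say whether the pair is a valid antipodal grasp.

α = atan 0.7 = 34.99°;  2α = 69.98°
edge 2: e_2 = (+0.27, +2.19);  n_2 = (+0.9925, -0.1224)
edge 4: e_4 = (-1.16, -2.76);  n_4 = (-0.9219, +0.3875)
∠(n_2, n_4) = 164.23°
δ = |180° − 164.23°| = 15.77°
15.77° ≤ 2α = 69.98°  →  valid

δ = 15.77°, valid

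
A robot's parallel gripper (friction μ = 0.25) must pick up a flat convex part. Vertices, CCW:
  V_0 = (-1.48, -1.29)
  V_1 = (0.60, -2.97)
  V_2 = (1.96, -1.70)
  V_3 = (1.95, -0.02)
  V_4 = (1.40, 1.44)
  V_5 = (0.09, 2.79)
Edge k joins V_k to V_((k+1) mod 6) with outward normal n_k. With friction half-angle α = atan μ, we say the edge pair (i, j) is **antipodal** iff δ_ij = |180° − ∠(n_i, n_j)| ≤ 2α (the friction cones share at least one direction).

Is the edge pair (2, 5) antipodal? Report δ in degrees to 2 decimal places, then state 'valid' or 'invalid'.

α = atan 0.25 = 14.04°;  2α = 28.07°
edge 2: e_2 = (-0.01, +1.68);  n_2 = (+1.0000, +0.0060)
edge 5: e_5 = (-1.57, -4.08);  n_5 = (-0.9333, +0.3591)
∠(n_2, n_5) = 158.61°
δ = |180° − 158.61°| = 21.39°
21.39° ≤ 2α = 28.07°  →  valid

δ = 21.39°, valid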